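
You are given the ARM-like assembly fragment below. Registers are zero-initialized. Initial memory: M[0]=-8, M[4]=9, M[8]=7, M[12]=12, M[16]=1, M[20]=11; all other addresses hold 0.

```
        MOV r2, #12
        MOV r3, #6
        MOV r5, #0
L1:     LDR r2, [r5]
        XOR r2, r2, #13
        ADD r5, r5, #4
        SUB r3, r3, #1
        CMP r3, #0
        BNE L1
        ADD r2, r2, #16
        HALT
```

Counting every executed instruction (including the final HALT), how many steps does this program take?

after MOV r2, #12: r2=12
after MOV r3, #6: r3=6
after MOV r5, #0: r5=0
after LDR r2, [r5]: r2=M[0]=-8
after XOR r2, r2, #13: r2=(-8)^13=-11
after ADD r5, r5, #4: r5=0+4=4
after SUB r3, r3, #1: r3=6-1=5
CMP r3, #0  (cmp 5,0)
BNE L1: taken
after LDR r2, [r5]: r2=M[4]=9
after XOR r2, r2, #13: r2=9^13=4
after ADD r5, r5, #4: r5=4+4=8
after SUB r3, r3, #1: r3=5-1=4
CMP r3, #0  (cmp 4,0)
BNE L1: taken
after LDR r2, [r5]: r2=M[8]=7
after XOR r2, r2, #13: r2=7^13=10
after ADD r5, r5, #4: r5=8+4=12
after SUB r3, r3, #1: r3=4-1=3
CMP r3, #0  (cmp 3,0)
BNE L1: taken
after LDR r2, [r5]: r2=M[12]=12
after XOR r2, r2, #13: r2=12^13=1
after ADD r5, r5, #4: r5=12+4=16
after SUB r3, r3, #1: r3=3-1=2
CMP r3, #0  (cmp 2,0)
BNE L1: taken
after LDR r2, [r5]: r2=M[16]=1
after XOR r2, r2, #13: r2=1^13=12
after ADD r5, r5, #4: r5=16+4=20
after SUB r3, r3, #1: r3=2-1=1
CMP r3, #0  (cmp 1,0)
BNE L1: taken
after LDR r2, [r5]: r2=M[20]=11
after XOR r2, r2, #13: r2=11^13=6
after ADD r5, r5, #4: r5=20+4=24
after SUB r3, r3, #1: r3=1-1=0
CMP r3, #0  (cmp 0,0)
BNE L1: not taken
after ADD r2, r2, #16: r2=6+16=22
halt.
Total executed instructions: 41.

41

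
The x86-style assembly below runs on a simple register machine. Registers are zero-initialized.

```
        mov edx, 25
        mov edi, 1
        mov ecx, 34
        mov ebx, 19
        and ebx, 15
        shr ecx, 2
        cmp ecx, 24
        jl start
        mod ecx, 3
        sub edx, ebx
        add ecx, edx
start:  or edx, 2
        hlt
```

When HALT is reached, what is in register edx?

27

mov edx, 25 → edx=25
mov edi, 1 → edi=1
mov ecx, 34 → ecx=34
mov ebx, 19 → ebx=19
and ebx, 15 → ebx=19&15=3
shr ecx, 2 → ecx=34>>2=8
cmp ecx, 24  (cmp 8,24)
jl start: taken
or edx, 2 → edx=25|2=27
halt.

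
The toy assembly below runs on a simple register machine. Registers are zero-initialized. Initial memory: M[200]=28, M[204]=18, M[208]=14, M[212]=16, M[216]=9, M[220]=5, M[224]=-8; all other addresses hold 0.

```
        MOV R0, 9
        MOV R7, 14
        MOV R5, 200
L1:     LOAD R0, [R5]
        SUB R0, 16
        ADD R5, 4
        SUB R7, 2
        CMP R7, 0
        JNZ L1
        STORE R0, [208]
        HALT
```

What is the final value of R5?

228

after MOV R0, 9: R0=9
after MOV R7, 14: R7=14
after MOV R5, 200: R5=200
after LOAD R0, [R5]: R0=M[200]=28
after SUB R0, 16: R0=28-16=12
after ADD R5, 4: R5=200+4=204
after SUB R7, 2: R7=14-2=12
CMP R7, 0  (cmp 12,0)
JNZ L1: taken
after LOAD R0, [R5]: R0=M[204]=18
after SUB R0, 16: R0=18-16=2
after ADD R5, 4: R5=204+4=208
after SUB R7, 2: R7=12-2=10
CMP R7, 0  (cmp 10,0)
JNZ L1: taken
after LOAD R0, [R5]: R0=M[208]=14
after SUB R0, 16: R0=14-16=-2
after ADD R5, 4: R5=208+4=212
after SUB R7, 2: R7=10-2=8
CMP R7, 0  (cmp 8,0)
JNZ L1: taken
after LOAD R0, [R5]: R0=M[212]=16
after SUB R0, 16: R0=16-16=0
after ADD R5, 4: R5=212+4=216
after SUB R7, 2: R7=8-2=6
CMP R7, 0  (cmp 6,0)
JNZ L1: taken
after LOAD R0, [R5]: R0=M[216]=9
after SUB R0, 16: R0=9-16=-7
after ADD R5, 4: R5=216+4=220
after SUB R7, 2: R7=6-2=4
CMP R7, 0  (cmp 4,0)
JNZ L1: taken
after LOAD R0, [R5]: R0=M[220]=5
after SUB R0, 16: R0=5-16=-11
after ADD R5, 4: R5=220+4=224
after SUB R7, 2: R7=4-2=2
CMP R7, 0  (cmp 2,0)
JNZ L1: taken
after LOAD R0, [R5]: R0=M[224]=-8
after SUB R0, 16: R0=(-8)-16=-24
after ADD R5, 4: R5=224+4=228
after SUB R7, 2: R7=2-2=0
CMP R7, 0  (cmp 0,0)
JNZ L1: not taken
STORE R0, [208] → M[208]=-24
halt.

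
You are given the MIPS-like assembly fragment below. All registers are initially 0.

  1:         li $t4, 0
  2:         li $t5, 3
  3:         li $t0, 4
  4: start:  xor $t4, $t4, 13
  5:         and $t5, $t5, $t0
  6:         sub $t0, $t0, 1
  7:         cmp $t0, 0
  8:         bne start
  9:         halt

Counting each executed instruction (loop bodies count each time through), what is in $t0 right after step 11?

2

after li $t4, 0: $t4=0
after li $t5, 3: $t5=3
after li $t0, 4: $t0=4
after xor $t4, $t4, 13: $t4=0^13=13
after and $t5, $t5, $t0: $t5=3&4=0
after sub $t0, $t0, 1: $t0=4-1=3
cmp $t0, 0  (cmp 3,0)
bne start: taken
after xor $t4, $t4, 13: $t4=13^13=0
after and $t5, $t5, $t0: $t5=0&3=0
after sub $t0, $t0, 1: $t0=3-1=2
After step 11: $t0 = 2.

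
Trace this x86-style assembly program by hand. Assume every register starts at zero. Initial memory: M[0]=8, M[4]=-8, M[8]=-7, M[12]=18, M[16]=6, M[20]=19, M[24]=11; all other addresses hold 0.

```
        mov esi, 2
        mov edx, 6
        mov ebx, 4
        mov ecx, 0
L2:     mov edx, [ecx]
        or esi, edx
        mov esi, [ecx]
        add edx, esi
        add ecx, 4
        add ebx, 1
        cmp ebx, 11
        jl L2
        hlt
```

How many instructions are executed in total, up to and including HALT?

mov esi, 2 → esi=2
mov edx, 6 → edx=6
mov ebx, 4 → ebx=4
mov ecx, 0 → ecx=0
mov edx, [ecx] → edx=M[0]=8
or esi, edx → esi=2|8=10
mov esi, [ecx] → esi=M[0]=8
add edx, esi → edx=8+8=16
add ecx, 4 → ecx=0+4=4
add ebx, 1 → ebx=4+1=5
cmp ebx, 11  (cmp 5,11)
jl L2: taken
mov edx, [ecx] → edx=M[4]=-8
or esi, edx → esi=8|(-8)=-8
mov esi, [ecx] → esi=M[4]=-8
add edx, esi → edx=(-8)+(-8)=-16
add ecx, 4 → ecx=4+4=8
add ebx, 1 → ebx=5+1=6
cmp ebx, 11  (cmp 6,11)
jl L2: taken
mov edx, [ecx] → edx=M[8]=-7
or esi, edx → esi=(-8)|(-7)=-7
mov esi, [ecx] → esi=M[8]=-7
add edx, esi → edx=(-7)+(-7)=-14
add ecx, 4 → ecx=8+4=12
add ebx, 1 → ebx=6+1=7
cmp ebx, 11  (cmp 7,11)
jl L2: taken
mov edx, [ecx] → edx=M[12]=18
or esi, edx → esi=(-7)|18=-5
mov esi, [ecx] → esi=M[12]=18
add edx, esi → edx=18+18=36
add ecx, 4 → ecx=12+4=16
add ebx, 1 → ebx=7+1=8
cmp ebx, 11  (cmp 8,11)
jl L2: taken
mov edx, [ecx] → edx=M[16]=6
or esi, edx → esi=18|6=22
mov esi, [ecx] → esi=M[16]=6
add edx, esi → edx=6+6=12
add ecx, 4 → ecx=16+4=20
add ebx, 1 → ebx=8+1=9
cmp ebx, 11  (cmp 9,11)
jl L2: taken
mov edx, [ecx] → edx=M[20]=19
or esi, edx → esi=6|19=23
mov esi, [ecx] → esi=M[20]=19
add edx, esi → edx=19+19=38
add ecx, 4 → ecx=20+4=24
add ebx, 1 → ebx=9+1=10
cmp ebx, 11  (cmp 10,11)
jl L2: taken
mov edx, [ecx] → edx=M[24]=11
or esi, edx → esi=19|11=27
mov esi, [ecx] → esi=M[24]=11
add edx, esi → edx=11+11=22
add ecx, 4 → ecx=24+4=28
add ebx, 1 → ebx=10+1=11
cmp ebx, 11  (cmp 11,11)
jl L2: not taken
halt.
Total executed instructions: 61.

61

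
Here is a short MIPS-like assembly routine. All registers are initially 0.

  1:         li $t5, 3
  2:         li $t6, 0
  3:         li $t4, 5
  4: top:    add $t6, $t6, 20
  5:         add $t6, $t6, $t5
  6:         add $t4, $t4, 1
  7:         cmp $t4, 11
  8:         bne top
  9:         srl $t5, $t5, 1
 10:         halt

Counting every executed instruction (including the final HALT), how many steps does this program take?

35

li $t5, 3 → $t5=3
li $t6, 0 → $t6=0
li $t4, 5 → $t4=5
add $t6, $t6, 20 → $t6=0+20=20
add $t6, $t6, $t5 → $t6=20+3=23
add $t4, $t4, 1 → $t4=5+1=6
cmp $t4, 11  (cmp 6,11)
bne top: taken
add $t6, $t6, 20 → $t6=23+20=43
add $t6, $t6, $t5 → $t6=43+3=46
add $t4, $t4, 1 → $t4=6+1=7
cmp $t4, 11  (cmp 7,11)
bne top: taken
add $t6, $t6, 20 → $t6=46+20=66
add $t6, $t6, $t5 → $t6=66+3=69
add $t4, $t4, 1 → $t4=7+1=8
cmp $t4, 11  (cmp 8,11)
bne top: taken
add $t6, $t6, 20 → $t6=69+20=89
add $t6, $t6, $t5 → $t6=89+3=92
add $t4, $t4, 1 → $t4=8+1=9
cmp $t4, 11  (cmp 9,11)
bne top: taken
add $t6, $t6, 20 → $t6=92+20=112
add $t6, $t6, $t5 → $t6=112+3=115
add $t4, $t4, 1 → $t4=9+1=10
cmp $t4, 11  (cmp 10,11)
bne top: taken
add $t6, $t6, 20 → $t6=115+20=135
add $t6, $t6, $t5 → $t6=135+3=138
add $t4, $t4, 1 → $t4=10+1=11
cmp $t4, 11  (cmp 11,11)
bne top: not taken
srl $t5, $t5, 1 → $t5=3>>1=1
halt.
Total executed instructions: 35.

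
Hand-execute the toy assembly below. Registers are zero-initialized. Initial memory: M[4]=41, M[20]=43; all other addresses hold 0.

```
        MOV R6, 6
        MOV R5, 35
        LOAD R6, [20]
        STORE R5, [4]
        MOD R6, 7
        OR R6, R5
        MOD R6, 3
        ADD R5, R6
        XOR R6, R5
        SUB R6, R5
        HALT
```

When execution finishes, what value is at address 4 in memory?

after MOV R6, 6: R6=6
after MOV R5, 35: R5=35
after LOAD R6, [20]: R6=M[20]=43
STORE R5, [4] → M[4]=35
after MOD R6, 7: R6=43%7=1
after OR R6, R5: R6=1|35=35
after MOD R6, 3: R6=35%3=2
after ADD R5, R6: R5=35+2=37
after XOR R6, R5: R6=2^37=39
after SUB R6, R5: R6=39-37=2
halt.

35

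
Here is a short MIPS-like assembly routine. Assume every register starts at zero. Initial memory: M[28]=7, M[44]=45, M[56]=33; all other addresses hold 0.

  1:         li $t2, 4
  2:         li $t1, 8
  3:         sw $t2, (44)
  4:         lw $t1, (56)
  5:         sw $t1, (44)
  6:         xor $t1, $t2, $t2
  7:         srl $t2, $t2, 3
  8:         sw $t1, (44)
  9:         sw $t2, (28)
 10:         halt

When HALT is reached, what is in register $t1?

$t2=4
$t1=8
sw $t2, (44) → M[44]=4
$t1=M[56]=33
sw $t1, (44) → M[44]=33
$t1=4^4=0
$t2=4>>3=0
sw $t1, (44) → M[44]=0
sw $t2, (28) → M[28]=0
halt.

0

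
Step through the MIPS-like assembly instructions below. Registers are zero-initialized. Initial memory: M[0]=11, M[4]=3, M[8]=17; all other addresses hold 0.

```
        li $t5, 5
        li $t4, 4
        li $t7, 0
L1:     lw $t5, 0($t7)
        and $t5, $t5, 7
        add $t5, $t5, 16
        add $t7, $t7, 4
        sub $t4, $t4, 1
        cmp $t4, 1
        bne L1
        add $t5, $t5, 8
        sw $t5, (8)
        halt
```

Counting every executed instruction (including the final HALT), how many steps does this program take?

27

$t5=5
$t4=4
$t7=0
$t5=M[0]=11
$t5=11&7=3
$t5=3+16=19
$t7=0+4=4
$t4=4-1=3
cmp $t4, 1  (cmp 3,1)
bne L1: taken
$t5=M[4]=3
$t5=3&7=3
$t5=3+16=19
$t7=4+4=8
$t4=3-1=2
cmp $t4, 1  (cmp 2,1)
bne L1: taken
$t5=M[8]=17
$t5=17&7=1
$t5=1+16=17
$t7=8+4=12
$t4=2-1=1
cmp $t4, 1  (cmp 1,1)
bne L1: not taken
$t5=17+8=25
sw $t5, (8) → M[8]=25
halt.
Total executed instructions: 27.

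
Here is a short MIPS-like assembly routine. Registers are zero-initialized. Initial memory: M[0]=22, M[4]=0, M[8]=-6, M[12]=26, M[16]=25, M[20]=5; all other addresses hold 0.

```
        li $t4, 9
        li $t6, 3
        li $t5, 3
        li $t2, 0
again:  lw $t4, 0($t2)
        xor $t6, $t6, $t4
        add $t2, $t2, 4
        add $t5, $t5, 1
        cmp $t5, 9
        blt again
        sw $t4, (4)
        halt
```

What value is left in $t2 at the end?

24

$t4=9
$t6=3
$t5=3
$t2=0
$t4=M[0]=22
$t6=3^22=21
$t2=0+4=4
$t5=3+1=4
cmp $t5, 9  (cmp 4,9)
blt again: taken
$t4=M[4]=0
$t6=21^0=21
$t2=4+4=8
$t5=4+1=5
cmp $t5, 9  (cmp 5,9)
blt again: taken
$t4=M[8]=-6
$t6=21^(-6)=-17
$t2=8+4=12
$t5=5+1=6
cmp $t5, 9  (cmp 6,9)
blt again: taken
$t4=M[12]=26
$t6=(-17)^26=-11
$t2=12+4=16
$t5=6+1=7
cmp $t5, 9  (cmp 7,9)
blt again: taken
$t4=M[16]=25
$t6=(-11)^25=-20
$t2=16+4=20
$t5=7+1=8
cmp $t5, 9  (cmp 8,9)
blt again: taken
$t4=M[20]=5
$t6=(-20)^5=-23
$t2=20+4=24
$t5=8+1=9
cmp $t5, 9  (cmp 9,9)
blt again: not taken
sw $t4, (4) → M[4]=5
halt.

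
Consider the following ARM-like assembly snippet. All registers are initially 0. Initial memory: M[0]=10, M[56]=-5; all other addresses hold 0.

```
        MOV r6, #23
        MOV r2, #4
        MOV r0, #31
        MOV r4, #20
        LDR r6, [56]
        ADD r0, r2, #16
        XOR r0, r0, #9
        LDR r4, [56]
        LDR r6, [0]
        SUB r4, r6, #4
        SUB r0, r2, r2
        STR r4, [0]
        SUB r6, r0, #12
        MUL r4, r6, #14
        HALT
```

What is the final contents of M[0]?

after MOV r6, #23: r6=23
after MOV r2, #4: r2=4
after MOV r0, #31: r0=31
after MOV r4, #20: r4=20
after LDR r6, [56]: r6=M[56]=-5
after ADD r0, r2, #16: r0=4+16=20
after XOR r0, r0, #9: r0=20^9=29
after LDR r4, [56]: r4=M[56]=-5
after LDR r6, [0]: r6=M[0]=10
after SUB r4, r6, #4: r4=10-4=6
after SUB r0, r2, r2: r0=4-4=0
STR r4, [0] → M[0]=6
after SUB r6, r0, #12: r6=0-12=-12
after MUL r4, r6, #14: r4=(-12)*14=-168
halt.

6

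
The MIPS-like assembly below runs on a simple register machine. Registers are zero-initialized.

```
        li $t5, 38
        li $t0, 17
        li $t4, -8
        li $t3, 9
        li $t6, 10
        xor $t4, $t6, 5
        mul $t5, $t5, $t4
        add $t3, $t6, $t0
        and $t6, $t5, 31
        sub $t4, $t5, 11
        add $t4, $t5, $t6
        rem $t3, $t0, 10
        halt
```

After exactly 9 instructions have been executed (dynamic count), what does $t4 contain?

after li $t5, 38: $t5=38
after li $t0, 17: $t0=17
after li $t4, -8: $t4=-8
after li $t3, 9: $t3=9
after li $t6, 10: $t6=10
after xor $t4, $t6, 5: $t4=10^5=15
after mul $t5, $t5, $t4: $t5=38*15=570
after add $t3, $t6, $t0: $t3=10+17=27
after and $t6, $t5, 31: $t6=570&31=26
After step 9: $t4 = 15.

15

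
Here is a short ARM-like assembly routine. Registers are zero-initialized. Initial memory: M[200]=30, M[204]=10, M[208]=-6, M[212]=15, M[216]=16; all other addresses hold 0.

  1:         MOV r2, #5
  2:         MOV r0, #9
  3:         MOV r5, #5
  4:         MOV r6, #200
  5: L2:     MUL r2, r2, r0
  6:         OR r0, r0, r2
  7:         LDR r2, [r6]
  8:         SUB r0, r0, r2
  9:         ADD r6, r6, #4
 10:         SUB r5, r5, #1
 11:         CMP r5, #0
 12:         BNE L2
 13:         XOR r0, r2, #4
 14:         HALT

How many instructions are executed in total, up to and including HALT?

r2=5
r0=9
r5=5
r6=200
r2=5*9=45
r0=9|45=45
r2=M[200]=30
r0=45-30=15
r6=200+4=204
r5=5-1=4
CMP r5, #0  (cmp 4,0)
BNE L2: taken
r2=30*15=450
r0=15|450=463
r2=M[204]=10
r0=463-10=453
r6=204+4=208
r5=4-1=3
CMP r5, #0  (cmp 3,0)
BNE L2: taken
r2=10*453=4530
r0=453|4530=4599
r2=M[208]=-6
r0=4599-(-6)=4605
r6=208+4=212
r5=3-1=2
CMP r5, #0  (cmp 2,0)
BNE L2: taken
r2=(-6)*4605=-27630
r0=4605|(-27630)=-27137
r2=M[212]=15
r0=(-27137)-15=-27152
r6=212+4=216
r5=2-1=1
CMP r5, #0  (cmp 1,0)
BNE L2: taken
r2=15*(-27152)=-407280
r0=(-27152)|(-407280)=-8720
r2=M[216]=16
r0=(-8720)-16=-8736
r6=216+4=220
r5=1-1=0
CMP r5, #0  (cmp 0,0)
BNE L2: not taken
r0=16^4=20
halt.
Total executed instructions: 46.

46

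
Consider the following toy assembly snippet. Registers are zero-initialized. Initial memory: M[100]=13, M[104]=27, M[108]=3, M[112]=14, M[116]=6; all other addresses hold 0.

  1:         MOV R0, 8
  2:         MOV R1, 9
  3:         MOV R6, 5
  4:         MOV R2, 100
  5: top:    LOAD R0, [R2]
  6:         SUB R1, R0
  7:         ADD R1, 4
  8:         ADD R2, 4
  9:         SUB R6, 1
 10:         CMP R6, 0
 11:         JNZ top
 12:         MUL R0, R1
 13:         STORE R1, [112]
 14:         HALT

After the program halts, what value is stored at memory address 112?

-34

MOV R0, 8 → R0=8
MOV R1, 9 → R1=9
MOV R6, 5 → R6=5
MOV R2, 100 → R2=100
LOAD R0, [R2] → R0=M[100]=13
SUB R1, R0 → R1=9-13=-4
ADD R1, 4 → R1=(-4)+4=0
ADD R2, 4 → R2=100+4=104
SUB R6, 1 → R6=5-1=4
CMP R6, 0  (cmp 4,0)
JNZ top: taken
LOAD R0, [R2] → R0=M[104]=27
SUB R1, R0 → R1=0-27=-27
ADD R1, 4 → R1=(-27)+4=-23
ADD R2, 4 → R2=104+4=108
SUB R6, 1 → R6=4-1=3
CMP R6, 0  (cmp 3,0)
JNZ top: taken
LOAD R0, [R2] → R0=M[108]=3
SUB R1, R0 → R1=(-23)-3=-26
ADD R1, 4 → R1=(-26)+4=-22
ADD R2, 4 → R2=108+4=112
SUB R6, 1 → R6=3-1=2
CMP R6, 0  (cmp 2,0)
JNZ top: taken
LOAD R0, [R2] → R0=M[112]=14
SUB R1, R0 → R1=(-22)-14=-36
ADD R1, 4 → R1=(-36)+4=-32
ADD R2, 4 → R2=112+4=116
SUB R6, 1 → R6=2-1=1
CMP R6, 0  (cmp 1,0)
JNZ top: taken
LOAD R0, [R2] → R0=M[116]=6
SUB R1, R0 → R1=(-32)-6=-38
ADD R1, 4 → R1=(-38)+4=-34
ADD R2, 4 → R2=116+4=120
SUB R6, 1 → R6=1-1=0
CMP R6, 0  (cmp 0,0)
JNZ top: not taken
MUL R0, R1 → R0=6*(-34)=-204
STORE R1, [112] → M[112]=-34
halt.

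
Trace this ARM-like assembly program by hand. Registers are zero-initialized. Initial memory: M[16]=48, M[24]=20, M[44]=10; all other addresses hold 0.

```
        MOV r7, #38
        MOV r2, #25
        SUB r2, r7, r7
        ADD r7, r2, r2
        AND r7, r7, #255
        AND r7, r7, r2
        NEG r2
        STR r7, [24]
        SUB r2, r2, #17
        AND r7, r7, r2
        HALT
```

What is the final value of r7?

MOV r7, #38 → r7=38
MOV r2, #25 → r2=25
SUB r2, r7, r7 → r2=38-38=0
ADD r7, r2, r2 → r7=0+0=0
AND r7, r7, #255 → r7=0&255=0
AND r7, r7, r2 → r7=0&0=0
NEG r2 → r2=-(0)=0
STR r7, [24] → M[24]=0
SUB r2, r2, #17 → r2=0-17=-17
AND r7, r7, r2 → r7=0&(-17)=0
halt.

0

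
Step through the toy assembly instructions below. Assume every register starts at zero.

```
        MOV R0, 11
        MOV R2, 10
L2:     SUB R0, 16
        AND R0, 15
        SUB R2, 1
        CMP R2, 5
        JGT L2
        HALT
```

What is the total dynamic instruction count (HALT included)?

after MOV R0, 11: R0=11
after MOV R2, 10: R2=10
after SUB R0, 16: R0=11-16=-5
after AND R0, 15: R0=(-5)&15=11
after SUB R2, 1: R2=10-1=9
CMP R2, 5  (cmp 9,5)
JGT L2: taken
after SUB R0, 16: R0=11-16=-5
after AND R0, 15: R0=(-5)&15=11
after SUB R2, 1: R2=9-1=8
CMP R2, 5  (cmp 8,5)
JGT L2: taken
after SUB R0, 16: R0=11-16=-5
after AND R0, 15: R0=(-5)&15=11
after SUB R2, 1: R2=8-1=7
CMP R2, 5  (cmp 7,5)
JGT L2: taken
after SUB R0, 16: R0=11-16=-5
after AND R0, 15: R0=(-5)&15=11
after SUB R2, 1: R2=7-1=6
CMP R2, 5  (cmp 6,5)
JGT L2: taken
after SUB R0, 16: R0=11-16=-5
after AND R0, 15: R0=(-5)&15=11
after SUB R2, 1: R2=6-1=5
CMP R2, 5  (cmp 5,5)
JGT L2: not taken
halt.
Total executed instructions: 28.

28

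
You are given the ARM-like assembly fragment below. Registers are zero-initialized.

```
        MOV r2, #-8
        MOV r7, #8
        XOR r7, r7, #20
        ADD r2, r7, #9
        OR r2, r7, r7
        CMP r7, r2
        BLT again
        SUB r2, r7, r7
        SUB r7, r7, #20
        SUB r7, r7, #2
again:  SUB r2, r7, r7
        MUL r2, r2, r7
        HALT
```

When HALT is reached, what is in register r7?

r2=-8
r7=8
r7=8^20=28
r2=28+9=37
r2=28|28=28
CMP r7, r2  (cmp 28,28)
BLT again: not taken
r2=28-28=0
r7=28-20=8
r7=8-2=6
r2=6-6=0
r2=0*6=0
halt.

6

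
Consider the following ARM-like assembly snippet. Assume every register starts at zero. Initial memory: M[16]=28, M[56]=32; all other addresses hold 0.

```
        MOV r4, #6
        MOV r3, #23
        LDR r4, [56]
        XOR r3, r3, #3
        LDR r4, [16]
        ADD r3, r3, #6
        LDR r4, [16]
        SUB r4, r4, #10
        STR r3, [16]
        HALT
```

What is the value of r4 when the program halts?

18

after MOV r4, #6: r4=6
after MOV r3, #23: r3=23
after LDR r4, [56]: r4=M[56]=32
after XOR r3, r3, #3: r3=23^3=20
after LDR r4, [16]: r4=M[16]=28
after ADD r3, r3, #6: r3=20+6=26
after LDR r4, [16]: r4=M[16]=28
after SUB r4, r4, #10: r4=28-10=18
STR r3, [16] → M[16]=26
halt.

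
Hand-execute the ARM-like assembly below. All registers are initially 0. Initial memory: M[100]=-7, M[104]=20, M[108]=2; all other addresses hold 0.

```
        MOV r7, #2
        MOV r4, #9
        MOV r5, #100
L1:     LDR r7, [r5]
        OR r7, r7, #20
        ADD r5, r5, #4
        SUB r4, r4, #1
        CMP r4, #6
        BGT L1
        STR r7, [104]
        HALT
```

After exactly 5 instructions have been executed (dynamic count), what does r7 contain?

r7=2
r4=9
r5=100
r7=M[100]=-7
r7=(-7)|20=-3
After step 5: r7 = -3.

-3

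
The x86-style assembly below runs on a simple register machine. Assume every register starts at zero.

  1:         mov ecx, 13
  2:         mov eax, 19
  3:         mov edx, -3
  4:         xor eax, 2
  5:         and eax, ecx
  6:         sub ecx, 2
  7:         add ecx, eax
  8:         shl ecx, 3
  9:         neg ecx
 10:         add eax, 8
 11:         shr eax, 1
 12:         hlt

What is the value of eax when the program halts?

after mov ecx, 13: ecx=13
after mov eax, 19: eax=19
after mov edx, -3: edx=-3
after xor eax, 2: eax=19^2=17
after and eax, ecx: eax=17&13=1
after sub ecx, 2: ecx=13-2=11
after add ecx, eax: ecx=11+1=12
after shl ecx, 3: ecx=12<<3=96
after neg ecx: ecx=-(96)=-96
after add eax, 8: eax=1+8=9
after shr eax, 1: eax=9>>1=4
halt.

4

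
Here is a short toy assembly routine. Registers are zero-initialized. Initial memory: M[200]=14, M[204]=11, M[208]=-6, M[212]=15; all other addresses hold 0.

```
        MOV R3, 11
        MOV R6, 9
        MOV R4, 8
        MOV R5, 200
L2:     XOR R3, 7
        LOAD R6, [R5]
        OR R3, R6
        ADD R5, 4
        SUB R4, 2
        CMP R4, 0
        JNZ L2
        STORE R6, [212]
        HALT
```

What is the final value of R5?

216

MOV R3, 11 → R3=11
MOV R6, 9 → R6=9
MOV R4, 8 → R4=8
MOV R5, 200 → R5=200
XOR R3, 7 → R3=11^7=12
LOAD R6, [R5] → R6=M[200]=14
OR R3, R6 → R3=12|14=14
ADD R5, 4 → R5=200+4=204
SUB R4, 2 → R4=8-2=6
CMP R4, 0  (cmp 6,0)
JNZ L2: taken
XOR R3, 7 → R3=14^7=9
LOAD R6, [R5] → R6=M[204]=11
OR R3, R6 → R3=9|11=11
ADD R5, 4 → R5=204+4=208
SUB R4, 2 → R4=6-2=4
CMP R4, 0  (cmp 4,0)
JNZ L2: taken
XOR R3, 7 → R3=11^7=12
LOAD R6, [R5] → R6=M[208]=-6
OR R3, R6 → R3=12|(-6)=-2
ADD R5, 4 → R5=208+4=212
SUB R4, 2 → R4=4-2=2
CMP R4, 0  (cmp 2,0)
JNZ L2: taken
XOR R3, 7 → R3=(-2)^7=-7
LOAD R6, [R5] → R6=M[212]=15
OR R3, R6 → R3=(-7)|15=-1
ADD R5, 4 → R5=212+4=216
SUB R4, 2 → R4=2-2=0
CMP R4, 0  (cmp 0,0)
JNZ L2: not taken
STORE R6, [212] → M[212]=15
halt.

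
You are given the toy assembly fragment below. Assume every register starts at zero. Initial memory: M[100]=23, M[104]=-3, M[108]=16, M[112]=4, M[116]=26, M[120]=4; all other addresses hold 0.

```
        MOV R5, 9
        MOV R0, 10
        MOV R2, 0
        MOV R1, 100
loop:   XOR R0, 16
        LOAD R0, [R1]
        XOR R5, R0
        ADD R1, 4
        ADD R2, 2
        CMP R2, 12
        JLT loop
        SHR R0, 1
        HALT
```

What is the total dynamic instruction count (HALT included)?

48

after MOV R5, 9: R5=9
after MOV R0, 10: R0=10
after MOV R2, 0: R2=0
after MOV R1, 100: R1=100
after XOR R0, 16: R0=10^16=26
after LOAD R0, [R1]: R0=M[100]=23
after XOR R5, R0: R5=9^23=30
after ADD R1, 4: R1=100+4=104
after ADD R2, 2: R2=0+2=2
CMP R2, 12  (cmp 2,12)
JLT loop: taken
after XOR R0, 16: R0=23^16=7
after LOAD R0, [R1]: R0=M[104]=-3
after XOR R5, R0: R5=30^(-3)=-29
after ADD R1, 4: R1=104+4=108
after ADD R2, 2: R2=2+2=4
CMP R2, 12  (cmp 4,12)
JLT loop: taken
after XOR R0, 16: R0=(-3)^16=-19
after LOAD R0, [R1]: R0=M[108]=16
after XOR R5, R0: R5=(-29)^16=-13
after ADD R1, 4: R1=108+4=112
after ADD R2, 2: R2=4+2=6
CMP R2, 12  (cmp 6,12)
JLT loop: taken
after XOR R0, 16: R0=16^16=0
after LOAD R0, [R1]: R0=M[112]=4
after XOR R5, R0: R5=(-13)^4=-9
after ADD R1, 4: R1=112+4=116
after ADD R2, 2: R2=6+2=8
CMP R2, 12  (cmp 8,12)
JLT loop: taken
after XOR R0, 16: R0=4^16=20
after LOAD R0, [R1]: R0=M[116]=26
after XOR R5, R0: R5=(-9)^26=-19
after ADD R1, 4: R1=116+4=120
after ADD R2, 2: R2=8+2=10
CMP R2, 12  (cmp 10,12)
JLT loop: taken
after XOR R0, 16: R0=26^16=10
after LOAD R0, [R1]: R0=M[120]=4
after XOR R5, R0: R5=(-19)^4=-23
after ADD R1, 4: R1=120+4=124
after ADD R2, 2: R2=10+2=12
CMP R2, 12  (cmp 12,12)
JLT loop: not taken
after SHR R0, 1: R0=4>>1=2
halt.
Total executed instructions: 48.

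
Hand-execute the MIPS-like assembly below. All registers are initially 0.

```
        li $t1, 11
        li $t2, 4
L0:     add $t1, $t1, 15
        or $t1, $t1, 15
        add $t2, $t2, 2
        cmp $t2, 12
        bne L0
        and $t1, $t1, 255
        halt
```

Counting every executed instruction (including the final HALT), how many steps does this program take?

24

li $t1, 11 → $t1=11
li $t2, 4 → $t2=4
add $t1, $t1, 15 → $t1=11+15=26
or $t1, $t1, 15 → $t1=26|15=31
add $t2, $t2, 2 → $t2=4+2=6
cmp $t2, 12  (cmp 6,12)
bne L0: taken
add $t1, $t1, 15 → $t1=31+15=46
or $t1, $t1, 15 → $t1=46|15=47
add $t2, $t2, 2 → $t2=6+2=8
cmp $t2, 12  (cmp 8,12)
bne L0: taken
add $t1, $t1, 15 → $t1=47+15=62
or $t1, $t1, 15 → $t1=62|15=63
add $t2, $t2, 2 → $t2=8+2=10
cmp $t2, 12  (cmp 10,12)
bne L0: taken
add $t1, $t1, 15 → $t1=63+15=78
or $t1, $t1, 15 → $t1=78|15=79
add $t2, $t2, 2 → $t2=10+2=12
cmp $t2, 12  (cmp 12,12)
bne L0: not taken
and $t1, $t1, 255 → $t1=79&255=79
halt.
Total executed instructions: 24.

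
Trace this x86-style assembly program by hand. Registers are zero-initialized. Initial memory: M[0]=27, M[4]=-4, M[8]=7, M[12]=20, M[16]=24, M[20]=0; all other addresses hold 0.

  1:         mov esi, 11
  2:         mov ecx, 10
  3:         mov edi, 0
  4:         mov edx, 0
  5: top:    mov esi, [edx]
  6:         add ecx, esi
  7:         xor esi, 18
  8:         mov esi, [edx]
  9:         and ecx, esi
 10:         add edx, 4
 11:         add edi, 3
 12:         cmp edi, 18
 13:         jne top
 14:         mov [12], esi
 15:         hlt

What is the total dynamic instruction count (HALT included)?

esi=11
ecx=10
edi=0
edx=0
esi=M[0]=27
ecx=10+27=37
esi=27^18=9
esi=M[0]=27
ecx=37&27=1
edx=0+4=4
edi=0+3=3
cmp edi, 18  (cmp 3,18)
jne top: taken
esi=M[4]=-4
ecx=1+(-4)=-3
esi=(-4)^18=-18
esi=M[4]=-4
ecx=(-3)&(-4)=-4
edx=4+4=8
edi=3+3=6
cmp edi, 18  (cmp 6,18)
jne top: taken
esi=M[8]=7
ecx=(-4)+7=3
esi=7^18=21
esi=M[8]=7
ecx=3&7=3
edx=8+4=12
edi=6+3=9
cmp edi, 18  (cmp 9,18)
jne top: taken
esi=M[12]=20
ecx=3+20=23
esi=20^18=6
esi=M[12]=20
ecx=23&20=20
edx=12+4=16
edi=9+3=12
cmp edi, 18  (cmp 12,18)
jne top: taken
esi=M[16]=24
ecx=20+24=44
esi=24^18=10
esi=M[16]=24
ecx=44&24=8
edx=16+4=20
edi=12+3=15
cmp edi, 18  (cmp 15,18)
jne top: taken
esi=M[20]=0
ecx=8+0=8
esi=0^18=18
esi=M[20]=0
ecx=8&0=0
edx=20+4=24
edi=15+3=18
cmp edi, 18  (cmp 18,18)
jne top: not taken
mov [12], esi → M[12]=0
halt.
Total executed instructions: 60.

60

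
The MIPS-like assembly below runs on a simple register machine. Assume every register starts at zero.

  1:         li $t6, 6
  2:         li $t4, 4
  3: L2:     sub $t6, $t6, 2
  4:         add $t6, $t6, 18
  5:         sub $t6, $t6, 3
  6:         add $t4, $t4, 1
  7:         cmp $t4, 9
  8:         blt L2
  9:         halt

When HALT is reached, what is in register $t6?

$t6=6
$t4=4
$t6=6-2=4
$t6=4+18=22
$t6=22-3=19
$t4=4+1=5
cmp $t4, 9  (cmp 5,9)
blt L2: taken
$t6=19-2=17
$t6=17+18=35
$t6=35-3=32
$t4=5+1=6
cmp $t4, 9  (cmp 6,9)
blt L2: taken
$t6=32-2=30
$t6=30+18=48
$t6=48-3=45
$t4=6+1=7
cmp $t4, 9  (cmp 7,9)
blt L2: taken
$t6=45-2=43
$t6=43+18=61
$t6=61-3=58
$t4=7+1=8
cmp $t4, 9  (cmp 8,9)
blt L2: taken
$t6=58-2=56
$t6=56+18=74
$t6=74-3=71
$t4=8+1=9
cmp $t4, 9  (cmp 9,9)
blt L2: not taken
halt.

71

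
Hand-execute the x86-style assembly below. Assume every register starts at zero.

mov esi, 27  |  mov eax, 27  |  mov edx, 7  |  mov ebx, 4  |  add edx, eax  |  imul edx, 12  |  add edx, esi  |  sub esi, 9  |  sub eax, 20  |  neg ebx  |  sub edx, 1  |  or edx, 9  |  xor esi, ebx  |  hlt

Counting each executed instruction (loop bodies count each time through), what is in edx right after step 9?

mov esi, 27 → esi=27
mov eax, 27 → eax=27
mov edx, 7 → edx=7
mov ebx, 4 → ebx=4
add edx, eax → edx=7+27=34
imul edx, 12 → edx=34*12=408
add edx, esi → edx=408+27=435
sub esi, 9 → esi=27-9=18
sub eax, 20 → eax=27-20=7
After step 9: edx = 435.

435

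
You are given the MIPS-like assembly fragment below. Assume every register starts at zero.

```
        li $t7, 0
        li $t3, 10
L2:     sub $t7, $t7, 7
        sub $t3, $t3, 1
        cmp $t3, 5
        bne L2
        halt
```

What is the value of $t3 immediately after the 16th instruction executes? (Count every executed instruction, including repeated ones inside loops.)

after li $t7, 0: $t7=0
after li $t3, 10: $t3=10
after sub $t7, $t7, 7: $t7=0-7=-7
after sub $t3, $t3, 1: $t3=10-1=9
cmp $t3, 5  (cmp 9,5)
bne L2: taken
after sub $t7, $t7, 7: $t7=(-7)-7=-14
after sub $t3, $t3, 1: $t3=9-1=8
cmp $t3, 5  (cmp 8,5)
bne L2: taken
after sub $t7, $t7, 7: $t7=(-14)-7=-21
after sub $t3, $t3, 1: $t3=8-1=7
cmp $t3, 5  (cmp 7,5)
bne L2: taken
after sub $t7, $t7, 7: $t7=(-21)-7=-28
after sub $t3, $t3, 1: $t3=7-1=6
After step 16: $t3 = 6.

6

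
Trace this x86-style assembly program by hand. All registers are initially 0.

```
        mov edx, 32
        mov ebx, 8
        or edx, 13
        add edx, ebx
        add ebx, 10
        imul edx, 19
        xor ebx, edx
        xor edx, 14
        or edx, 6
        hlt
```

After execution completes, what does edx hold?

after mov edx, 32: edx=32
after mov ebx, 8: ebx=8
after or edx, 13: edx=32|13=45
after add edx, ebx: edx=45+8=53
after add ebx, 10: ebx=8+10=18
after imul edx, 19: edx=53*19=1007
after xor ebx, edx: ebx=18^1007=1021
after xor edx, 14: edx=1007^14=993
after or edx, 6: edx=993|6=999
halt.

999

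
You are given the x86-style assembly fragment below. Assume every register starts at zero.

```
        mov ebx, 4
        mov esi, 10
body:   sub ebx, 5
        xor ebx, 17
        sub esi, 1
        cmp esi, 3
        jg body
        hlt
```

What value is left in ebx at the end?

after mov ebx, 4: ebx=4
after mov esi, 10: esi=10
after sub ebx, 5: ebx=4-5=-1
after xor ebx, 17: ebx=(-1)^17=-18
after sub esi, 1: esi=10-1=9
cmp esi, 3  (cmp 9,3)
jg body: taken
after sub ebx, 5: ebx=(-18)-5=-23
after xor ebx, 17: ebx=(-23)^17=-8
after sub esi, 1: esi=9-1=8
cmp esi, 3  (cmp 8,3)
jg body: taken
after sub ebx, 5: ebx=(-8)-5=-13
after xor ebx, 17: ebx=(-13)^17=-30
after sub esi, 1: esi=8-1=7
cmp esi, 3  (cmp 7,3)
jg body: taken
after sub ebx, 5: ebx=(-30)-5=-35
after xor ebx, 17: ebx=(-35)^17=-52
after sub esi, 1: esi=7-1=6
cmp esi, 3  (cmp 6,3)
jg body: taken
after sub ebx, 5: ebx=(-52)-5=-57
after xor ebx, 17: ebx=(-57)^17=-42
after sub esi, 1: esi=6-1=5
cmp esi, 3  (cmp 5,3)
jg body: taken
after sub ebx, 5: ebx=(-42)-5=-47
after xor ebx, 17: ebx=(-47)^17=-64
after sub esi, 1: esi=5-1=4
cmp esi, 3  (cmp 4,3)
jg body: taken
after sub ebx, 5: ebx=(-64)-5=-69
after xor ebx, 17: ebx=(-69)^17=-86
after sub esi, 1: esi=4-1=3
cmp esi, 3  (cmp 3,3)
jg body: not taken
halt.

-86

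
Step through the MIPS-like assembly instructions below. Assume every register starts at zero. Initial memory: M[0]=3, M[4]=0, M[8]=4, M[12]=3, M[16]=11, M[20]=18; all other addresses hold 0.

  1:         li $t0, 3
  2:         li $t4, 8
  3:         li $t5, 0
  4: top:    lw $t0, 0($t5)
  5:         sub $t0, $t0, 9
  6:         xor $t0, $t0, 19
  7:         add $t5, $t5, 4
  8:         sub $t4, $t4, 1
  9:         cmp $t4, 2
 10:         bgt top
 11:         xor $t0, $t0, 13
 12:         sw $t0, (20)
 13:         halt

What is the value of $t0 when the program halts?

after li $t0, 3: $t0=3
after li $t4, 8: $t4=8
after li $t5, 0: $t5=0
after lw $t0, 0($t5): $t0=M[0]=3
after sub $t0, $t0, 9: $t0=3-9=-6
after xor $t0, $t0, 19: $t0=(-6)^19=-23
after add $t5, $t5, 4: $t5=0+4=4
after sub $t4, $t4, 1: $t4=8-1=7
cmp $t4, 2  (cmp 7,2)
bgt top: taken
after lw $t0, 0($t5): $t0=M[4]=0
after sub $t0, $t0, 9: $t0=0-9=-9
after xor $t0, $t0, 19: $t0=(-9)^19=-28
after add $t5, $t5, 4: $t5=4+4=8
after sub $t4, $t4, 1: $t4=7-1=6
cmp $t4, 2  (cmp 6,2)
bgt top: taken
after lw $t0, 0($t5): $t0=M[8]=4
after sub $t0, $t0, 9: $t0=4-9=-5
after xor $t0, $t0, 19: $t0=(-5)^19=-24
after add $t5, $t5, 4: $t5=8+4=12
after sub $t4, $t4, 1: $t4=6-1=5
cmp $t4, 2  (cmp 5,2)
bgt top: taken
after lw $t0, 0($t5): $t0=M[12]=3
after sub $t0, $t0, 9: $t0=3-9=-6
after xor $t0, $t0, 19: $t0=(-6)^19=-23
after add $t5, $t5, 4: $t5=12+4=16
after sub $t4, $t4, 1: $t4=5-1=4
cmp $t4, 2  (cmp 4,2)
bgt top: taken
after lw $t0, 0($t5): $t0=M[16]=11
after sub $t0, $t0, 9: $t0=11-9=2
after xor $t0, $t0, 19: $t0=2^19=17
after add $t5, $t5, 4: $t5=16+4=20
after sub $t4, $t4, 1: $t4=4-1=3
cmp $t4, 2  (cmp 3,2)
bgt top: taken
after lw $t0, 0($t5): $t0=M[20]=18
after sub $t0, $t0, 9: $t0=18-9=9
after xor $t0, $t0, 19: $t0=9^19=26
after add $t5, $t5, 4: $t5=20+4=24
after sub $t4, $t4, 1: $t4=3-1=2
cmp $t4, 2  (cmp 2,2)
bgt top: not taken
after xor $t0, $t0, 13: $t0=26^13=23
sw $t0, (20) → M[20]=23
halt.

23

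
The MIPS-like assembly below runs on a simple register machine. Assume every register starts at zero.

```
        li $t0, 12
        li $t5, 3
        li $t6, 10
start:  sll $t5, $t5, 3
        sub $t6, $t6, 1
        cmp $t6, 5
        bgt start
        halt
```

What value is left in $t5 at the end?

$t0=12
$t5=3
$t6=10
$t5=3<<3=24
$t6=10-1=9
cmp $t6, 5  (cmp 9,5)
bgt start: taken
$t5=24<<3=192
$t6=9-1=8
cmp $t6, 5  (cmp 8,5)
bgt start: taken
$t5=192<<3=1536
$t6=8-1=7
cmp $t6, 5  (cmp 7,5)
bgt start: taken
$t5=1536<<3=12288
$t6=7-1=6
cmp $t6, 5  (cmp 6,5)
bgt start: taken
$t5=12288<<3=98304
$t6=6-1=5
cmp $t6, 5  (cmp 5,5)
bgt start: not taken
halt.

98304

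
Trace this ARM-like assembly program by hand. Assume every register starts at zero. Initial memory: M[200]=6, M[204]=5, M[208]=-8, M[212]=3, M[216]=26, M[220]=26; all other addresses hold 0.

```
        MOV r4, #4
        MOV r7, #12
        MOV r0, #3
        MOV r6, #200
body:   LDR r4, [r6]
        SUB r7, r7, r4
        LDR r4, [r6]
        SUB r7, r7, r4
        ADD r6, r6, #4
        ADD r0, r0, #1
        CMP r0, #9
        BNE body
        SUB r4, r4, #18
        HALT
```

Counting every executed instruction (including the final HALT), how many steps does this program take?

r4=4
r7=12
r0=3
r6=200
r4=M[200]=6
r7=12-6=6
r4=M[200]=6
r7=6-6=0
r6=200+4=204
r0=3+1=4
CMP r0, #9  (cmp 4,9)
BNE body: taken
r4=M[204]=5
r7=0-5=-5
r4=M[204]=5
r7=(-5)-5=-10
r6=204+4=208
r0=4+1=5
CMP r0, #9  (cmp 5,9)
BNE body: taken
r4=M[208]=-8
r7=(-10)-(-8)=-2
r4=M[208]=-8
r7=(-2)-(-8)=6
r6=208+4=212
r0=5+1=6
CMP r0, #9  (cmp 6,9)
BNE body: taken
r4=M[212]=3
r7=6-3=3
r4=M[212]=3
r7=3-3=0
r6=212+4=216
r0=6+1=7
CMP r0, #9  (cmp 7,9)
BNE body: taken
r4=M[216]=26
r7=0-26=-26
r4=M[216]=26
r7=(-26)-26=-52
r6=216+4=220
r0=7+1=8
CMP r0, #9  (cmp 8,9)
BNE body: taken
r4=M[220]=26
r7=(-52)-26=-78
r4=M[220]=26
r7=(-78)-26=-104
r6=220+4=224
r0=8+1=9
CMP r0, #9  (cmp 9,9)
BNE body: not taken
r4=26-18=8
halt.
Total executed instructions: 54.

54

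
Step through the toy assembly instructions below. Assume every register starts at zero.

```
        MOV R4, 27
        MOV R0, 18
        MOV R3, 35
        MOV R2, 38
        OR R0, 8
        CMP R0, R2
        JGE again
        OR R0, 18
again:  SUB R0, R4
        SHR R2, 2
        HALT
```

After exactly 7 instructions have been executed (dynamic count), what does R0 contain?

after MOV R4, 27: R4=27
after MOV R0, 18: R0=18
after MOV R3, 35: R3=35
after MOV R2, 38: R2=38
after OR R0, 8: R0=18|8=26
CMP R0, R2  (cmp 26,38)
JGE again: not taken
After step 7: R0 = 26.

26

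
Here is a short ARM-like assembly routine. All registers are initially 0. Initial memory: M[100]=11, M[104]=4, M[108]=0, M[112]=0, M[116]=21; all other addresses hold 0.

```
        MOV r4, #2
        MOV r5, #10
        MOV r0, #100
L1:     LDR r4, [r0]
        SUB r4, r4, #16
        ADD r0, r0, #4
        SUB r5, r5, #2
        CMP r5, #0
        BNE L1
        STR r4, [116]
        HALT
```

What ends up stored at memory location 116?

5

after MOV r4, #2: r4=2
after MOV r5, #10: r5=10
after MOV r0, #100: r0=100
after LDR r4, [r0]: r4=M[100]=11
after SUB r4, r4, #16: r4=11-16=-5
after ADD r0, r0, #4: r0=100+4=104
after SUB r5, r5, #2: r5=10-2=8
CMP r5, #0  (cmp 8,0)
BNE L1: taken
after LDR r4, [r0]: r4=M[104]=4
after SUB r4, r4, #16: r4=4-16=-12
after ADD r0, r0, #4: r0=104+4=108
after SUB r5, r5, #2: r5=8-2=6
CMP r5, #0  (cmp 6,0)
BNE L1: taken
after LDR r4, [r0]: r4=M[108]=0
after SUB r4, r4, #16: r4=0-16=-16
after ADD r0, r0, #4: r0=108+4=112
after SUB r5, r5, #2: r5=6-2=4
CMP r5, #0  (cmp 4,0)
BNE L1: taken
after LDR r4, [r0]: r4=M[112]=0
after SUB r4, r4, #16: r4=0-16=-16
after ADD r0, r0, #4: r0=112+4=116
after SUB r5, r5, #2: r5=4-2=2
CMP r5, #0  (cmp 2,0)
BNE L1: taken
after LDR r4, [r0]: r4=M[116]=21
after SUB r4, r4, #16: r4=21-16=5
after ADD r0, r0, #4: r0=116+4=120
after SUB r5, r5, #2: r5=2-2=0
CMP r5, #0  (cmp 0,0)
BNE L1: not taken
STR r4, [116] → M[116]=5
halt.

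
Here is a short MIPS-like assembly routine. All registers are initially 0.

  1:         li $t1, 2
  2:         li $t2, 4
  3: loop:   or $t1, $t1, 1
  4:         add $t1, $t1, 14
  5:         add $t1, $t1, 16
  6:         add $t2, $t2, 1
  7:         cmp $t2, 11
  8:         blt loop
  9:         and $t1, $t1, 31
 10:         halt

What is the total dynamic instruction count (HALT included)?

46

li $t1, 2 → $t1=2
li $t2, 4 → $t2=4
or $t1, $t1, 1 → $t1=2|1=3
add $t1, $t1, 14 → $t1=3+14=17
add $t1, $t1, 16 → $t1=17+16=33
add $t2, $t2, 1 → $t2=4+1=5
cmp $t2, 11  (cmp 5,11)
blt loop: taken
or $t1, $t1, 1 → $t1=33|1=33
add $t1, $t1, 14 → $t1=33+14=47
add $t1, $t1, 16 → $t1=47+16=63
add $t2, $t2, 1 → $t2=5+1=6
cmp $t2, 11  (cmp 6,11)
blt loop: taken
or $t1, $t1, 1 → $t1=63|1=63
add $t1, $t1, 14 → $t1=63+14=77
add $t1, $t1, 16 → $t1=77+16=93
add $t2, $t2, 1 → $t2=6+1=7
cmp $t2, 11  (cmp 7,11)
blt loop: taken
or $t1, $t1, 1 → $t1=93|1=93
add $t1, $t1, 14 → $t1=93+14=107
add $t1, $t1, 16 → $t1=107+16=123
add $t2, $t2, 1 → $t2=7+1=8
cmp $t2, 11  (cmp 8,11)
blt loop: taken
or $t1, $t1, 1 → $t1=123|1=123
add $t1, $t1, 14 → $t1=123+14=137
add $t1, $t1, 16 → $t1=137+16=153
add $t2, $t2, 1 → $t2=8+1=9
cmp $t2, 11  (cmp 9,11)
blt loop: taken
or $t1, $t1, 1 → $t1=153|1=153
add $t1, $t1, 14 → $t1=153+14=167
add $t1, $t1, 16 → $t1=167+16=183
add $t2, $t2, 1 → $t2=9+1=10
cmp $t2, 11  (cmp 10,11)
blt loop: taken
or $t1, $t1, 1 → $t1=183|1=183
add $t1, $t1, 14 → $t1=183+14=197
add $t1, $t1, 16 → $t1=197+16=213
add $t2, $t2, 1 → $t2=10+1=11
cmp $t2, 11  (cmp 11,11)
blt loop: not taken
and $t1, $t1, 31 → $t1=213&31=21
halt.
Total executed instructions: 46.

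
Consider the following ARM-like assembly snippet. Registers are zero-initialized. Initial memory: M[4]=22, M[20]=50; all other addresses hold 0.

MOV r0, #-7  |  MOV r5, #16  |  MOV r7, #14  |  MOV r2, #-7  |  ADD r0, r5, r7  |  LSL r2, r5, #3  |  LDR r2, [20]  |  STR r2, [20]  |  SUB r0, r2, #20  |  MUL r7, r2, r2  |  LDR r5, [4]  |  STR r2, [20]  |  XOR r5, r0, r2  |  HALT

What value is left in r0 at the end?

MOV r0, #-7 → r0=-7
MOV r5, #16 → r5=16
MOV r7, #14 → r7=14
MOV r2, #-7 → r2=-7
ADD r0, r5, r7 → r0=16+14=30
LSL r2, r5, #3 → r2=16<<3=128
LDR r2, [20] → r2=M[20]=50
STR r2, [20] → M[20]=50
SUB r0, r2, #20 → r0=50-20=30
MUL r7, r2, r2 → r7=50*50=2500
LDR r5, [4] → r5=M[4]=22
STR r2, [20] → M[20]=50
XOR r5, r0, r2 → r5=30^50=44
halt.

30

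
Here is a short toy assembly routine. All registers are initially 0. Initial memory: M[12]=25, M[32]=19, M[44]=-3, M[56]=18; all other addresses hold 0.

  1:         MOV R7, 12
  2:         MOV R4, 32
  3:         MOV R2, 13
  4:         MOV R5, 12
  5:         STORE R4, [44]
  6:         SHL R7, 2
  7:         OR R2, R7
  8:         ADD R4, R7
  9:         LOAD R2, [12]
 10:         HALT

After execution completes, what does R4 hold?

after MOV R7, 12: R7=12
after MOV R4, 32: R4=32
after MOV R2, 13: R2=13
after MOV R5, 12: R5=12
STORE R4, [44] → M[44]=32
after SHL R7, 2: R7=12<<2=48
after OR R2, R7: R2=13|48=61
after ADD R4, R7: R4=32+48=80
after LOAD R2, [12]: R2=M[12]=25
halt.

80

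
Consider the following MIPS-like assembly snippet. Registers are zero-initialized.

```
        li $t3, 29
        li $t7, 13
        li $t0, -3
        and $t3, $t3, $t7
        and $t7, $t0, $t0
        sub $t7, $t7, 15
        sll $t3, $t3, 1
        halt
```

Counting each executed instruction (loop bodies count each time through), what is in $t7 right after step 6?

-18

$t3=29
$t7=13
$t0=-3
$t3=29&13=13
$t7=(-3)&(-3)=-3
$t7=(-3)-15=-18
After step 6: $t7 = -18.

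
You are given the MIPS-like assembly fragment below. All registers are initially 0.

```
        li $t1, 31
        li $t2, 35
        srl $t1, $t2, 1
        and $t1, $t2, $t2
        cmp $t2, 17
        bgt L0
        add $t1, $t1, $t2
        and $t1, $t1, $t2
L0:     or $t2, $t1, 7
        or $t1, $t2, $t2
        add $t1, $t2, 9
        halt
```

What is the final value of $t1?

48

li $t1, 31 → $t1=31
li $t2, 35 → $t2=35
srl $t1, $t2, 1 → $t1=35>>1=17
and $t1, $t2, $t2 → $t1=35&35=35
cmp $t2, 17  (cmp 35,17)
bgt L0: taken
or $t2, $t1, 7 → $t2=35|7=39
or $t1, $t2, $t2 → $t1=39|39=39
add $t1, $t2, 9 → $t1=39+9=48
halt.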